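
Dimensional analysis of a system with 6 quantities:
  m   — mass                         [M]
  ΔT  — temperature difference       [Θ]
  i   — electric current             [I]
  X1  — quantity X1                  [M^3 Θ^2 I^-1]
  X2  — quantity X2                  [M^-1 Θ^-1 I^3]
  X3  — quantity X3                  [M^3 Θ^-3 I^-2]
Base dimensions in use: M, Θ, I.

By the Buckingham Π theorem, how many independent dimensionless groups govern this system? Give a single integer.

3

Write exponents as rows M,Θ,I / cols m,ΔT,i,X1,X2,X3:
  M: [ 1  0  0  3 -1  3]
  Θ: [ 0  1  0  2 -1 -3]
  I: [ 0  0  1 -1  3 -2]
Echelon form has 3 nonzero rows (pivots: m,ΔT,i)
Π count = n − r = 6 − 3 = 3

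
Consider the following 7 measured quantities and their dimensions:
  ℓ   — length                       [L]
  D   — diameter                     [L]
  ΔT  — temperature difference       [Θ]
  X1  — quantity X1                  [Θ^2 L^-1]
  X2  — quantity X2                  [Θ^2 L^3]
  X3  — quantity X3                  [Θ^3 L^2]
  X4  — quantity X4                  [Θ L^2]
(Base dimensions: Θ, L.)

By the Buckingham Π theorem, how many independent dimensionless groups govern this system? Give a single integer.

Write exponents as rows Θ,L / cols ℓ,D,ΔT,X1,X2,X3,X4:
  Θ: [ 0  0  1  2  2  3  1]
  L: [ 1  1  0 -1  3  2  2]
Echelon form has 2 nonzero rows (pivots: ℓ,ΔT)
Π count = n − r = 7 − 2 = 5

5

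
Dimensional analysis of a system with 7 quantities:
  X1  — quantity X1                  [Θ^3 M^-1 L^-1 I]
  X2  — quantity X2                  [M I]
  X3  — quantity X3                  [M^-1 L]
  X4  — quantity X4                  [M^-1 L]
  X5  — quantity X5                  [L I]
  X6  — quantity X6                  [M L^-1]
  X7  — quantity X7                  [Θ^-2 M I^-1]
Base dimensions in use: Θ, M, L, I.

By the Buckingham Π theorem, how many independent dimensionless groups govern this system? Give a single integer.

Write exponents as rows Θ,M,L,I / cols X1,X2,X3,X4,X5,X6,X7:
  Θ: [ 3  0  0  0  0  0 -2]
  M: [-1  1 -1 -1  0  1  1]
  L: [-1  0  1  1  1 -1  0]
  I: [ 1  1  0  0  1  0 -1]
Echelon form has 3 nonzero rows (pivots: X1,X2,X3)
n=7, r=3 ⇒ 4 dimensionless groups

4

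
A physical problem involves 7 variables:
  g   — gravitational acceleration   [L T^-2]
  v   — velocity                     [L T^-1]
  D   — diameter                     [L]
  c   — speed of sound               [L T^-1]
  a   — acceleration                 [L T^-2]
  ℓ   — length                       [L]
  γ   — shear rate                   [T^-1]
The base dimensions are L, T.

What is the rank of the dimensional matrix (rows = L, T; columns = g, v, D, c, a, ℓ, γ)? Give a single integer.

2

Write exponents as rows L,T / cols g,v,D,c,a,ℓ,γ:
  L: [ 1  1  1  1  1  1  0]
  T: [-2 -1  0 -1 -2  0 -1]
Echelon form has 2 nonzero rows (pivots: g,v)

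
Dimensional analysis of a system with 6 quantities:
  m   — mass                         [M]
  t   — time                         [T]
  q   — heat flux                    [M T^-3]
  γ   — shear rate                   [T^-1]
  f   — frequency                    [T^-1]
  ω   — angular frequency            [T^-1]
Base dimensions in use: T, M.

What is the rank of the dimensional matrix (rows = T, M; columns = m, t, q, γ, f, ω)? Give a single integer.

2

Dimensional matrix (T×M by m×t×q×γ×f×ω):
  T: [ 0  1 -3 -1 -1 -1]
  M: [ 1  0  1  0  0  0]
RREF → pivots at {m,t} ⇒ r = 2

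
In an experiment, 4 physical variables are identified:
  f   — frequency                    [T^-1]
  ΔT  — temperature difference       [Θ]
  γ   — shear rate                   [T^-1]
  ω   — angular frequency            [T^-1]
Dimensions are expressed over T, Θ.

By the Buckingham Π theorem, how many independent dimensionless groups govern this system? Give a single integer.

Dimensional matrix (T×Θ by f×ΔT×γ×ω):
  T: [-1  0 -1 -1]
  Θ: [ 0  1  0  0]
Row reduction gives pivot columns f,ΔT; rank = 2
n=4, r=2 ⇒ 2 dimensionless groups

2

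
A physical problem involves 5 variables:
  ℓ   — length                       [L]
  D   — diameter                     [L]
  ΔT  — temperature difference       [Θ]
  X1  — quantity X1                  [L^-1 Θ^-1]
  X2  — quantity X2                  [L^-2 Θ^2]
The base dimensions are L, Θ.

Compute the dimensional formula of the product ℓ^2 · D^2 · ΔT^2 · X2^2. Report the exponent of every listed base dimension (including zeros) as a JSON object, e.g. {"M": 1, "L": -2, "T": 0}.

Dimensional matrix (L×Θ by ℓ×D×ΔT×X1×X2):
  L: [ 1  1  0 -1 -2]
  Θ: [ 0  0  1 -1  2]
  [L]: (2)·1+(2)·1+(2)·0+(2)·-2 = 0
  [Θ]: (2)·0+(2)·0+(2)·1+(2)·2 = 6
⇒ Θ^6

{"L": 0, "Θ": 6}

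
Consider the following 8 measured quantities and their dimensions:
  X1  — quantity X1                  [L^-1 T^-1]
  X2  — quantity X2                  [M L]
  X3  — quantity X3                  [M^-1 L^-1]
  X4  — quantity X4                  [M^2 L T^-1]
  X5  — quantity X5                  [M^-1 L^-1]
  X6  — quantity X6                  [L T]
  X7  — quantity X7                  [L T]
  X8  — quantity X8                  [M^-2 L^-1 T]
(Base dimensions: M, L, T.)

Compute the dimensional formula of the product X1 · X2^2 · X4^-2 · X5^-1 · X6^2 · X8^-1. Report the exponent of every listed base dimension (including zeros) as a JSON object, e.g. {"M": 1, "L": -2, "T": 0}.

{"M": 1, "L": 3, "T": 2}

Write exponents as rows M,L,T / cols X1,X2,X3,X4,X5,X6,X7,X8:
  M: [ 0  1 -1  2 -1  0  0 -2]
  L: [-1  1 -1  1 -1  1  1 -1]
  T: [-1  0  0 -1  0  1  1  1]
  [M]: (1)·0+(2)·1+(-2)·2+(-1)·-1+(2)·0+(-1)·-2 = 1
  [L]: (1)·-1+(2)·1+(-2)·1+(-1)·-1+(2)·1+(-1)·-1 = 3
  [T]: (1)·-1+(2)·0+(-2)·-1+(-1)·0+(2)·1+(-1)·1 = 2
⇒ M L^3 T^2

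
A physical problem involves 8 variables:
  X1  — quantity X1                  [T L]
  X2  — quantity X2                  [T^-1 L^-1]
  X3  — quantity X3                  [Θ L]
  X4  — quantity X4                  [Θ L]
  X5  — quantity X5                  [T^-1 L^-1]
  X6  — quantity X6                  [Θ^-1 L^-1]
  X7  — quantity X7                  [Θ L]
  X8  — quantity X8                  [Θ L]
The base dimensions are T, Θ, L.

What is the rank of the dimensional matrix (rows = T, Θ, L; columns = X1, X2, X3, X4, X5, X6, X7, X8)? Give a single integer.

2

Dimensional matrix (T×Θ×L by X1×X2×X3×X4×X5×X6×X7×X8):
  T: [ 1 -1  0  0 -1  0  0  0]
  Θ: [ 0  0  1  1  0 -1  1  1]
  L: [ 1 -1  1  1 -1 -1  1  1]
RREF → pivots at {X1,X3} ⇒ r = 2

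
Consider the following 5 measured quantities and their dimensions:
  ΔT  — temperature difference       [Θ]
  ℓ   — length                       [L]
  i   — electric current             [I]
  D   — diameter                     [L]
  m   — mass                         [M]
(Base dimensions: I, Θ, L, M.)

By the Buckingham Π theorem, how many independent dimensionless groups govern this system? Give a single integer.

1

Exponent matrix [I,Θ,L,M] × [ΔT,ℓ,i,D,m]:
  I: [ 0  0  1  0  0]
  Θ: [ 1  0  0  0  0]
  L: [ 0  1  0  1  0]
  M: [ 0  0  0  0  1]
Echelon form has 4 nonzero rows (pivots: ΔT,ℓ,i,m)
5 vars − rank 4 = 1 Π group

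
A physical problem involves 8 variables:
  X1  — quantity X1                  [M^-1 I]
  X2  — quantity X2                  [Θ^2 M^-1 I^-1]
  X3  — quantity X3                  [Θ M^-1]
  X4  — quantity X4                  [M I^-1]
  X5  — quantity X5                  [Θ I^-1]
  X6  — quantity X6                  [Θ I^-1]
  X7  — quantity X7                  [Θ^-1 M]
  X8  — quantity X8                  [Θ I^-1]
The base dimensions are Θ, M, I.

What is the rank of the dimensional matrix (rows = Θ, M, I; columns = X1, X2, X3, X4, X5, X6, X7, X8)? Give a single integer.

Dimensional matrix (Θ×M×I by X1×X2×X3×X4×X5×X6×X7×X8):
  Θ: [ 0  2  1  0  1  1 -1  1]
  M: [-1 -1 -1  1  0  0  1  0]
  I: [ 1 -1  0 -1 -1 -1  0 -1]
Echelon form has 2 nonzero rows (pivots: X1,X2)

2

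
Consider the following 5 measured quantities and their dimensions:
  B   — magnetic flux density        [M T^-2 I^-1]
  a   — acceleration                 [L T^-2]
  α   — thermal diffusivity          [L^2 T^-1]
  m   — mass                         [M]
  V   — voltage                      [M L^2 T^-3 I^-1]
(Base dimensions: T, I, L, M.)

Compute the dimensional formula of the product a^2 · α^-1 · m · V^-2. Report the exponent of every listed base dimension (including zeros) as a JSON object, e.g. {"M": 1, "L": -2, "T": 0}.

{"T": 3, "I": 2, "L": -4, "M": -1}

Dimensional matrix (T×I×L×M by B×a×α×m×V):
  T: [-2 -2 -1  0 -3]
  I: [-1  0  0  0 -1]
  L: [ 0  1  2  0  2]
  M: [ 1  0  0  1  1]
  [T]: (2)·-2+(-1)·-1+(1)·0+(-2)·-3 = 3
  [I]: (2)·0+(-1)·0+(1)·0+(-2)·-1 = 2
  [L]: (2)·1+(-1)·2+(1)·0+(-2)·2 = -4
  [M]: (2)·0+(-1)·0+(1)·1+(-2)·1 = -1
⇒ T^3 I^2 L^-4 M^-1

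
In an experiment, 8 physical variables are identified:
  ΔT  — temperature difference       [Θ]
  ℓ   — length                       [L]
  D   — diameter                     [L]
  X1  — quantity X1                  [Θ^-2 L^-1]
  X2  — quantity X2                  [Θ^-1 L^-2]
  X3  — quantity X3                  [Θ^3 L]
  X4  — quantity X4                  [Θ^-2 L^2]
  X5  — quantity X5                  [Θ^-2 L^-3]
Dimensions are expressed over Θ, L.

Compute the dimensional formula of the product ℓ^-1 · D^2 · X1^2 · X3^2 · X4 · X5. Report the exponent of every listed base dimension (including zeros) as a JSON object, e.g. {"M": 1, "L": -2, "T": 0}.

Write exponents as rows Θ,L / cols ΔT,ℓ,D,X1,X2,X3,X4,X5:
  Θ: [ 1  0  0 -2 -1  3 -2 -2]
  L: [ 0  1  1 -1 -2  1  2 -3]
  [Θ]: (-1)·0+(2)·0+(2)·-2+(2)·3+(1)·-2+(1)·-2 = -2
  [L]: (-1)·1+(2)·1+(2)·-1+(2)·1+(1)·2+(1)·-3 = 0
⇒ Θ^-2

{"Θ": -2, "L": 0}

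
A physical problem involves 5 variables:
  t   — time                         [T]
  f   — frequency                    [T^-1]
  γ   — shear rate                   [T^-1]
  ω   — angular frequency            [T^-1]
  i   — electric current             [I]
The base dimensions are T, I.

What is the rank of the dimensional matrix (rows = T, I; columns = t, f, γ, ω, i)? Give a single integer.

Dimensional matrix (T×I by t×f×γ×ω×i):
  T: [ 1 -1 -1 -1  0]
  I: [ 0  0  0  0  1]
Row reduction gives pivot columns t,i; rank = 2

2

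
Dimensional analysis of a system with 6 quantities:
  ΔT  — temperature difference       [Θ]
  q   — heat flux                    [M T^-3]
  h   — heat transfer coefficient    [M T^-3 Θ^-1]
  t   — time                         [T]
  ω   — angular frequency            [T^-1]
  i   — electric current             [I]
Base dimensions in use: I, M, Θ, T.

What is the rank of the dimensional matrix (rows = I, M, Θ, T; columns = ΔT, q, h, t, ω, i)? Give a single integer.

4

Exponent matrix [I,M,Θ,T] × [ΔT,q,h,t,ω,i]:
  I: [ 0  0  0  0  0  1]
  M: [ 0  1  1  0  0  0]
  Θ: [ 1  0 -1  0  0  0]
  T: [ 0 -3 -3  1 -1  0]
RREF → pivots at {ΔT,q,t,i} ⇒ r = 4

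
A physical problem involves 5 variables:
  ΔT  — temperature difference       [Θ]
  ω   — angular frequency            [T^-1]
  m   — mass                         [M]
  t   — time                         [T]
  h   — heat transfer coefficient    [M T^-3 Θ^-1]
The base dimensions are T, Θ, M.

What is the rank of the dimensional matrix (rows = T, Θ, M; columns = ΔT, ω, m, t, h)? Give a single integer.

Dimensional matrix (T×Θ×M by ΔT×ω×m×t×h):
  T: [ 0 -1  0  1 -3]
  Θ: [ 1  0  0  0 -1]
  M: [ 0  0  1  0  1]
Echelon form has 3 nonzero rows (pivots: ΔT,ω,m)

3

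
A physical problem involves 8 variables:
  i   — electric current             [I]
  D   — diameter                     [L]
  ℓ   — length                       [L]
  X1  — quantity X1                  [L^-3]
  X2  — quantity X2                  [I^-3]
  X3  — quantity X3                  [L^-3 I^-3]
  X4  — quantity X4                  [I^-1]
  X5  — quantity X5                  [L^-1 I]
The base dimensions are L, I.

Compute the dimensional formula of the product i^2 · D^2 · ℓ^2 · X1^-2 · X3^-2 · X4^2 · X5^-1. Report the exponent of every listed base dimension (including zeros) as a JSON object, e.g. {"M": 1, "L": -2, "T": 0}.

Exponent matrix [L,I] × [i,D,ℓ,X1,X2,X3,X4,X5]:
  L: [ 0  1  1 -3  0 -3  0 -1]
  I: [ 1  0  0  0 -3 -3 -1  1]
  [L]: (2)·0+(2)·1+(2)·1+(-2)·-3+(-2)·-3+(2)·0+(-1)·-1 = 17
  [I]: (2)·1+(2)·0+(2)·0+(-2)·0+(-2)·-3+(2)·-1+(-1)·1 = 5
⇒ L^17 I^5

{"L": 17, "I": 5}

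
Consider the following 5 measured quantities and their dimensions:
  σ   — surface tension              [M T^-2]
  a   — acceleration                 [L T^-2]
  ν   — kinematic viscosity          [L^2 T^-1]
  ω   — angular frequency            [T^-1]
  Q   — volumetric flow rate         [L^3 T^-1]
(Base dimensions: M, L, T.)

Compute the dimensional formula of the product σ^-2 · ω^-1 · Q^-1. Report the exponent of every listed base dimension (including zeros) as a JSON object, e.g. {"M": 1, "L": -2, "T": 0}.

Write exponents as rows M,L,T / cols σ,a,ν,ω,Q:
  M: [ 1  0  0  0  0]
  L: [ 0  1  2  0  3]
  T: [-2 -2 -1 -1 -1]
  [M]: (-2)·1+(-1)·0+(-1)·0 = -2
  [L]: (-2)·0+(-1)·0+(-1)·3 = -3
  [T]: (-2)·-2+(-1)·-1+(-1)·-1 = 6
⇒ M^-2 L^-3 T^6

{"M": -2, "L": -3, "T": 6}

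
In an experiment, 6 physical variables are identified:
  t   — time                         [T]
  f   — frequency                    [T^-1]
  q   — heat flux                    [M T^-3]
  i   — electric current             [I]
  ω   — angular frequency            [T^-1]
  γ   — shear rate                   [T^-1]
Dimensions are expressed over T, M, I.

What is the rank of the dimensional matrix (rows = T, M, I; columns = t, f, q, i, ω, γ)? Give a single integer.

Exponent matrix [T,M,I] × [t,f,q,i,ω,γ]:
  T: [ 1 -1 -3  0 -1 -1]
  M: [ 0  0  1  0  0  0]
  I: [ 0  0  0  1  0  0]
Row reduction gives pivot columns t,q,i; rank = 3

3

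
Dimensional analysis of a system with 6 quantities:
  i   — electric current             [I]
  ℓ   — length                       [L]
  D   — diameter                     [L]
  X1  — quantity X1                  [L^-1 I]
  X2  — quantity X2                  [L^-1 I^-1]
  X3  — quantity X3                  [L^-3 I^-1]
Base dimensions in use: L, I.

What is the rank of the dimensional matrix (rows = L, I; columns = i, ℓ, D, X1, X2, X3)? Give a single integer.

Write exponents as rows L,I / cols i,ℓ,D,X1,X2,X3:
  L: [ 0  1  1 -1 -1 -3]
  I: [ 1  0  0  1 -1 -1]
Echelon form has 2 nonzero rows (pivots: i,ℓ)

2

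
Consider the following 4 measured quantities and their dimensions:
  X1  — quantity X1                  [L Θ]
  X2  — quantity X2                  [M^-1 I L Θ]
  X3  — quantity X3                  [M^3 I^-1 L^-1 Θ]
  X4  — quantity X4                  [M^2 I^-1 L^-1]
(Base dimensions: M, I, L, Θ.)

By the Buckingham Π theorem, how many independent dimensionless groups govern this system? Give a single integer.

1

Dimensional matrix (M×I×L×Θ by X1×X2×X3×X4):
  M: [ 0 -1  3  2]
  I: [ 0  1 -1 -1]
  L: [ 1  1 -1 -1]
  Θ: [ 1  1  1  0]
Echelon form has 3 nonzero rows (pivots: X1,X2,X3)
Π count = n − r = 4 − 3 = 1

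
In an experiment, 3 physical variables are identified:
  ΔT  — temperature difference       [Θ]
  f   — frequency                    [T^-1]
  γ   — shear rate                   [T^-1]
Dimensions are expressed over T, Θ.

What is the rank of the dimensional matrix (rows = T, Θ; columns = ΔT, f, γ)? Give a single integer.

2

Dimensional matrix (T×Θ by ΔT×f×γ):
  T: [ 0 -1 -1]
  Θ: [ 1  0  0]
Echelon form has 2 nonzero rows (pivots: ΔT,f)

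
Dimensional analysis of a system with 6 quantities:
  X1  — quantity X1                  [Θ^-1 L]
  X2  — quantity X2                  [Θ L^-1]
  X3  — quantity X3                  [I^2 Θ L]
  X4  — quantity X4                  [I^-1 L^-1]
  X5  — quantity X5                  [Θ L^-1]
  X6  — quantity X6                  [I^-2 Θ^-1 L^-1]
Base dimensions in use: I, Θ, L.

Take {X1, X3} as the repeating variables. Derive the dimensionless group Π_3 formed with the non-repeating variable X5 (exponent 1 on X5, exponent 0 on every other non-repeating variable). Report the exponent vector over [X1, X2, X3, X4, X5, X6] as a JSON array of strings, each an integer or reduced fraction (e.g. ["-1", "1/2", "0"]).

Exponent matrix [I,Θ,L] × [X1,X2,X3,X4,X5,X6]:
  I: [ 0  0  2 -1  0 -2]
  Θ: [-1  1  1  0  1 -1]
  L: [ 1 -1  1 -1 -1 -1]
Echelon form has 2 nonzero rows (pivots: X1,X3)
Pivot set = {X1,X3}, free = {X2,X4,X5,X6}
RREF:
  r0: [   1   -1    0 -1/2   -1    0]
  r1: [   0    0    1 -1/2    0   -1]
  r2: [   0    0    0    0    0    0]
Fix exponent of X5 at 1, X2 at 0, X4 at 0, X6 at 0; solve each RREF row for its pivot's exponent:
  r0: exp(X1) + (-1)·1 = 0 ⇒ exp(X1) = 1
  r1: exp(X3) + (0)·1 = 0 ⇒ exp(X3) = 0
Π_3 = X1 · X5

["1", "0", "0", "0", "1", "0"]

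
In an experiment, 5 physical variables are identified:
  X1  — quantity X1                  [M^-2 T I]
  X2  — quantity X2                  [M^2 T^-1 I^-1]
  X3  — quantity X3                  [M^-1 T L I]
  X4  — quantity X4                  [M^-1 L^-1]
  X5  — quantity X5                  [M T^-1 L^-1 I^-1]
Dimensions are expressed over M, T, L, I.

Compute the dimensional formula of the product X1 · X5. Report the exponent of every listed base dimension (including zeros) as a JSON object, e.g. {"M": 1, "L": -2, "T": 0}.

Exponent matrix [M,T,L,I] × [X1,X2,X3,X4,X5]:
  M: [-2  2 -1 -1  1]
  T: [ 1 -1  1  0 -1]
  L: [ 0  0  1 -1 -1]
  I: [ 1 -1  1  0 -1]
  [M]: (1)·-2+(1)·1 = -1
  [T]: (1)·1+(1)·-1 = 0
  [L]: (1)·0+(1)·-1 = -1
  [I]: (1)·1+(1)·-1 = 0
⇒ M^-1 L^-1

{"M": -1, "T": 0, "L": -1, "I": 0}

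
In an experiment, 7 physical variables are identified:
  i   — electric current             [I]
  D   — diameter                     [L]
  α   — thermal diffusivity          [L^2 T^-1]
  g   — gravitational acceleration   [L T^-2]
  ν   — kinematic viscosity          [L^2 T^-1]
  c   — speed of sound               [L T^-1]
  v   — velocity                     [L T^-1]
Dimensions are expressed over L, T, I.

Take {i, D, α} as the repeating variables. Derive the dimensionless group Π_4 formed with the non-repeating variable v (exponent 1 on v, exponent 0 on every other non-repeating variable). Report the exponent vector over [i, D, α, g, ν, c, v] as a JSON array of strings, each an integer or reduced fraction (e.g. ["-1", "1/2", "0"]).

["0", "1", "-1", "0", "0", "0", "1"]

Exponent matrix [L,T,I] × [i,D,α,g,ν,c,v]:
  L: [ 0  1  2  1  2  1  1]
  T: [ 0  0 -1 -2 -1 -1 -1]
  I: [ 1  0  0  0  0  0  0]
Echelon form has 3 nonzero rows (pivots: i,D,α)
Repeat: i,D,α; free: g,ν,c,v
RREF:
  r0: [   1    0    0    0    0    0    0]
  r1: [   0    1    0   -3    0   -1   -1]
  r2: [   0    0    1    2    1    1    1]
Fix exponent of v at 1, g at 0, ν at 0, c at 0; solve each RREF row for its pivot's exponent:
  r0: exp(i) + (0)·1 = 0 ⇒ exp(i) = 0
  r1: exp(D) + (-1)·1 = 0 ⇒ exp(D) = 1
  r2: exp(α) + (1)·1 = 0 ⇒ exp(α) = -1
Π_4 = D · α^-1 · v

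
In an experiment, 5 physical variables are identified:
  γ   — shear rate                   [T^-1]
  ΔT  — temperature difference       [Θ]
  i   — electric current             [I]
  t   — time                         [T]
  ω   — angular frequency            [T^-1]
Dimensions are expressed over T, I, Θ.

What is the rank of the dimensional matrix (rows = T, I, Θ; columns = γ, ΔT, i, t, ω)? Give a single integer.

Dimensional matrix (T×I×Θ by γ×ΔT×i×t×ω):
  T: [-1  0  0  1 -1]
  I: [ 0  0  1  0  0]
  Θ: [ 0  1  0  0  0]
RREF → pivots at {γ,ΔT,i} ⇒ r = 3

3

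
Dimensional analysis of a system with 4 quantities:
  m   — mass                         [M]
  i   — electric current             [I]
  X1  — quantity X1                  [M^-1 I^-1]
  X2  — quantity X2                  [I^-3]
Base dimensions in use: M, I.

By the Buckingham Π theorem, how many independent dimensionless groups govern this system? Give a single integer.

Exponent matrix [M,I] × [m,i,X1,X2]:
  M: [ 1  0 -1  0]
  I: [ 0  1 -1 -3]
RREF → pivots at {m,i} ⇒ r = 2
n=4, r=2 ⇒ 2 dimensionless groups

2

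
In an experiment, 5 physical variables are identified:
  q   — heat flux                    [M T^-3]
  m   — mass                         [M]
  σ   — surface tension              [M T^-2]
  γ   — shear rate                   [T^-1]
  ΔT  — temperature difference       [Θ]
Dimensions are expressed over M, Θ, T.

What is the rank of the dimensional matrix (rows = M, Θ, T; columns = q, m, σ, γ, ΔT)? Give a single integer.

Exponent matrix [M,Θ,T] × [q,m,σ,γ,ΔT]:
  M: [ 1  1  1  0  0]
  Θ: [ 0  0  0  0  1]
  T: [-3  0 -2 -1  0]
Row reduction gives pivot columns q,m,ΔT; rank = 3

3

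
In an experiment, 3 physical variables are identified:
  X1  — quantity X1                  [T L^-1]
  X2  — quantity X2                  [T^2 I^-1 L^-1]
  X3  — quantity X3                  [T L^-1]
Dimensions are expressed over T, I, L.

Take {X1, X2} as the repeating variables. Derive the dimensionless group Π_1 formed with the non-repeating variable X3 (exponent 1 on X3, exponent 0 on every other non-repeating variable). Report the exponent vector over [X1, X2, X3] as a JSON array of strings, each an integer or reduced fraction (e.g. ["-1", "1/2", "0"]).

["-1", "0", "1"]

Exponent matrix [T,I,L] × [X1,X2,X3]:
  T: [ 1  2  1]
  I: [ 0 -1  0]
  L: [-1 -1 -1]
Echelon form has 2 nonzero rows (pivots: X1,X2)
Repeat: X1,X2; free: X3
RREF:
  r0: [   1    0    1]
  r1: [   0    1    0]
  r2: [   0    0    0]
Fix exponent of X3 at 1; solve each RREF row for its pivot's exponent:
  r0: exp(X1) + (1)·1 = 0 ⇒ exp(X1) = -1
  r1: exp(X2) + (0)·1 = 0 ⇒ exp(X2) = 0
Π_1 = X1^-1 · X3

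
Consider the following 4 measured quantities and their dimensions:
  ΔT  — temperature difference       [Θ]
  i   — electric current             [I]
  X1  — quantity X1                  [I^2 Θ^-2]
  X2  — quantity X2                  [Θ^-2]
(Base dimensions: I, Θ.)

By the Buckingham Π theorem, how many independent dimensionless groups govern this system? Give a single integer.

Dimensional matrix (I×Θ by ΔT×i×X1×X2):
  I: [ 0  1  2  0]
  Θ: [ 1  0 -2 -2]
RREF → pivots at {ΔT,i} ⇒ r = 2
Π count = n − r = 4 − 2 = 2

2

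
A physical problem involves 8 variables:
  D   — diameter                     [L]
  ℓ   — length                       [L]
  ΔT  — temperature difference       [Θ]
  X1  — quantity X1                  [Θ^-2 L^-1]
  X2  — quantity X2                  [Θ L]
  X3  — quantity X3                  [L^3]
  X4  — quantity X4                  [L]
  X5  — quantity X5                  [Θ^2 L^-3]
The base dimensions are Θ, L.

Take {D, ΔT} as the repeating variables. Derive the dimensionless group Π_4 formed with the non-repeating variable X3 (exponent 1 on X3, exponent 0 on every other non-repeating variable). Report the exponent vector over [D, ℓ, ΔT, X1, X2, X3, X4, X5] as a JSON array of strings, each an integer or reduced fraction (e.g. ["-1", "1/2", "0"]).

Exponent matrix [Θ,L] × [D,ℓ,ΔT,X1,X2,X3,X4,X5]:
  Θ: [ 0  0  1 -2  1  0  0  2]
  L: [ 1  1  0 -1  1  3  1 -3]
RREF → pivots at {D,ΔT} ⇒ r = 2
Repeat: D,ΔT; free: ℓ,X1,X2,X3,X4,X5
RREF:
  r0: [   1    1    0   -1    1    3    1   -3]
  r1: [   0    0    1   -2    1    0    0    2]
Fix exponent of X3 at 1, ℓ at 0, X1 at 0, X2 at 0, X4 at 0, X5 at 0; solve each RREF row for its pivot's exponent:
  r0: exp(D) + (3)·1 = 0 ⇒ exp(D) = -3
  r1: exp(ΔT) + (0)·1 = 0 ⇒ exp(ΔT) = 0
Π_4 = D^-3 · X3

["-3", "0", "0", "0", "0", "1", "0", "0"]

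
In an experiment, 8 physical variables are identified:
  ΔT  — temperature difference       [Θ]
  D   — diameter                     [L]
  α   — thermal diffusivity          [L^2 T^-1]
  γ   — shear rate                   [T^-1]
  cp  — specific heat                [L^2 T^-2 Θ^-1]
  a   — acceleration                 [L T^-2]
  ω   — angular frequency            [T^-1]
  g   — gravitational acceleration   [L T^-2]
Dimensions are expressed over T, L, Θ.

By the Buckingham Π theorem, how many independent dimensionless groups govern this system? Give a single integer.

Dimensional matrix (T×L×Θ by ΔT×D×α×γ×cp×a×ω×g):
  T: [ 0  0 -1 -1 -2 -2 -1 -2]
  L: [ 0  1  2  0  2  1  0  1]
  Θ: [ 1  0  0  0 -1  0  0  0]
Row reduction gives pivot columns ΔT,D,α; rank = 3
Π count = n − r = 8 − 3 = 5

5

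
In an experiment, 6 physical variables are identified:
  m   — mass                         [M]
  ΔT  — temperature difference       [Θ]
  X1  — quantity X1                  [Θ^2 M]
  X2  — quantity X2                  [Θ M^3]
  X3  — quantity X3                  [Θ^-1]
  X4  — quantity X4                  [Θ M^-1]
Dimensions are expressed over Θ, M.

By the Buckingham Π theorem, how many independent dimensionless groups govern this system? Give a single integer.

4

Write exponents as rows Θ,M / cols m,ΔT,X1,X2,X3,X4:
  Θ: [ 0  1  2  1 -1  1]
  M: [ 1  0  1  3  0 -1]
RREF → pivots at {m,ΔT} ⇒ r = 2
n=6, r=2 ⇒ 4 dimensionless groups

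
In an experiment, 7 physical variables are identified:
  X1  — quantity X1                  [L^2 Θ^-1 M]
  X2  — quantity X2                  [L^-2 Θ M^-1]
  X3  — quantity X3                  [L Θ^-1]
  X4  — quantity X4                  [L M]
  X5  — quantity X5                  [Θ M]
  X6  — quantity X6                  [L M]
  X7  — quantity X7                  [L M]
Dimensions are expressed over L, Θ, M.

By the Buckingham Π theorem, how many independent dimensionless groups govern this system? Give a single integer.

5

Dimensional matrix (L×Θ×M by X1×X2×X3×X4×X5×X6×X7):
  L: [ 2 -2  1  1  0  1  1]
  Θ: [-1  1 -1  0  1  0  0]
  M: [ 1 -1  0  1  1  1  1]
Echelon form has 2 nonzero rows (pivots: X1,X3)
n=7, r=2 ⇒ 5 dimensionless groups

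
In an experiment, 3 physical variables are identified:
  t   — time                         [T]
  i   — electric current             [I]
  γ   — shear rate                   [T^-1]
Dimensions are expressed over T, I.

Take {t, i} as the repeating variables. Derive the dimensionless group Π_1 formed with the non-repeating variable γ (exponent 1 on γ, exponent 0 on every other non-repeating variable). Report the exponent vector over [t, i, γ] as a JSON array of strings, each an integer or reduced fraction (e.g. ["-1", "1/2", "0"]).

["1", "0", "1"]

Dimensional matrix (T×I by t×i×γ):
  T: [ 1  0 -1]
  I: [ 0  1  0]
RREF → pivots at {t,i} ⇒ r = 2
Pivot set = {t,i}, free = {γ}
RREF:
  r0: [   1    0   -1]
  r1: [   0    1    0]
Fix exponent of γ at 1; solve each RREF row for its pivot's exponent:
  r0: exp(t) + (-1)·1 = 0 ⇒ exp(t) = 1
  r1: exp(i) + (0)·1 = 0 ⇒ exp(i) = 0
Π_1 = t · γ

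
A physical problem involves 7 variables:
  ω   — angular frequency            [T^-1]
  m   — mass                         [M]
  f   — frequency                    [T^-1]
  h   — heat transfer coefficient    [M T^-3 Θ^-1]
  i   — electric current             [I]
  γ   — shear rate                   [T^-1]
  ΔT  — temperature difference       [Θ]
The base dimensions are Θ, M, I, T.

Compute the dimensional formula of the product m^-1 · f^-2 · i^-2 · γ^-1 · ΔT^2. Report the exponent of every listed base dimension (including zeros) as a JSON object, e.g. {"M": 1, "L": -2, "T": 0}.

{"Θ": 2, "M": -1, "I": -2, "T": 3}

Dimensional matrix (Θ×M×I×T by ω×m×f×h×i×γ×ΔT):
  Θ: [ 0  0  0 -1  0  0  1]
  M: [ 0  1  0  1  0  0  0]
  I: [ 0  0  0  0  1  0  0]
  T: [-1  0 -1 -3  0 -1  0]
  [Θ]: (-1)·0+(-2)·0+(-2)·0+(-1)·0+(2)·1 = 2
  [M]: (-1)·1+(-2)·0+(-2)·0+(-1)·0+(2)·0 = -1
  [I]: (-1)·0+(-2)·0+(-2)·1+(-1)·0+(2)·0 = -2
  [T]: (-1)·0+(-2)·-1+(-2)·0+(-1)·-1+(2)·0 = 3
⇒ Θ^2 M^-1 I^-2 T^3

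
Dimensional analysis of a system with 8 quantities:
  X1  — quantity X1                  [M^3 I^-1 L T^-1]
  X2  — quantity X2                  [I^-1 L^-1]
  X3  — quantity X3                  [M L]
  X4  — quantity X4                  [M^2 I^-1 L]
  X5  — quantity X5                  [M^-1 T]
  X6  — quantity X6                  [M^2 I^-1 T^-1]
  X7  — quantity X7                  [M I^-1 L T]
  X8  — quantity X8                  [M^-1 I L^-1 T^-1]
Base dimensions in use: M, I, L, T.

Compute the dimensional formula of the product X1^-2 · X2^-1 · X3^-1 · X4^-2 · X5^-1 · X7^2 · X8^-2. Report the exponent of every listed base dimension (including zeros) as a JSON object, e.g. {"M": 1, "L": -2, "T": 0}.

Dimensional matrix (M×I×L×T by X1×X2×X3×X4×X5×X6×X7×X8):
  M: [ 3  0  1  2 -1  2  1 -1]
  I: [-1 -1  0 -1  0 -1 -1  1]
  L: [ 1 -1  1  1  0  0  1 -1]
  T: [-1  0  0  0  1 -1  1 -1]
  [M]: (-2)·3+(-1)·0+(-1)·1+(-2)·2+(-1)·-1+(2)·1+(-2)·-1 = -6
  [I]: (-2)·-1+(-1)·-1+(-1)·0+(-2)·-1+(-1)·0+(2)·-1+(-2)·1 = 1
  [L]: (-2)·1+(-1)·-1+(-1)·1+(-2)·1+(-1)·0+(2)·1+(-2)·-1 = 0
  [T]: (-2)·-1+(-1)·0+(-1)·0+(-2)·0+(-1)·1+(2)·1+(-2)·-1 = 5
⇒ M^-6 I T^5

{"M": -6, "I": 1, "L": 0, "T": 5}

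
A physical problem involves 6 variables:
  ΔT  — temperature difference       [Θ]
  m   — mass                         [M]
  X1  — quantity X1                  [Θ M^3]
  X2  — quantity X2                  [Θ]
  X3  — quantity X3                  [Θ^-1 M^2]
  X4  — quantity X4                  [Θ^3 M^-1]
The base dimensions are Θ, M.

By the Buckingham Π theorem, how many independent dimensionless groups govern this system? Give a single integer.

Write exponents as rows Θ,M / cols ΔT,m,X1,X2,X3,X4:
  Θ: [ 1  0  1  1 -1  3]
  M: [ 0  1  3  0  2 -1]
RREF → pivots at {ΔT,m} ⇒ r = 2
Π count = n − r = 6 − 2 = 4

4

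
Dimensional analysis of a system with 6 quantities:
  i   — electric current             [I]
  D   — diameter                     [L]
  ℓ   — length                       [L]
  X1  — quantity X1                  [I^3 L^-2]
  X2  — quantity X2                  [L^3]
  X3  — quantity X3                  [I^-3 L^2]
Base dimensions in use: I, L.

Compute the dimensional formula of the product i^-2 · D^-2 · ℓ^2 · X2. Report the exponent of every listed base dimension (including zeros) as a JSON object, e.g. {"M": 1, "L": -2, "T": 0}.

Dimensional matrix (I×L by i×D×ℓ×X1×X2×X3):
  I: [ 1  0  0  3  0 -3]
  L: [ 0  1  1 -2  3  2]
  [I]: (-2)·1+(-2)·0+(2)·0+(1)·0 = -2
  [L]: (-2)·0+(-2)·1+(2)·1+(1)·3 = 3
⇒ I^-2 L^3

{"I": -2, "L": 3}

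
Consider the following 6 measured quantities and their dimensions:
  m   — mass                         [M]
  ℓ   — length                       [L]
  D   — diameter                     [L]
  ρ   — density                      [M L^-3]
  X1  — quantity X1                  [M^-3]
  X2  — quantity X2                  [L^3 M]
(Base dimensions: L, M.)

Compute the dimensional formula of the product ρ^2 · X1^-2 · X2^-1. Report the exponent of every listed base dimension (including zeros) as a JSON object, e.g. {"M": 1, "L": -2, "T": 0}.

Dimensional matrix (L×M by m×ℓ×D×ρ×X1×X2):
  L: [ 0  1  1 -3  0  3]
  M: [ 1  0  0  1 -3  1]
  [L]: (2)·-3+(-2)·0+(-1)·3 = -9
  [M]: (2)·1+(-2)·-3+(-1)·1 = 7
⇒ L^-9 M^7

{"L": -9, "M": 7}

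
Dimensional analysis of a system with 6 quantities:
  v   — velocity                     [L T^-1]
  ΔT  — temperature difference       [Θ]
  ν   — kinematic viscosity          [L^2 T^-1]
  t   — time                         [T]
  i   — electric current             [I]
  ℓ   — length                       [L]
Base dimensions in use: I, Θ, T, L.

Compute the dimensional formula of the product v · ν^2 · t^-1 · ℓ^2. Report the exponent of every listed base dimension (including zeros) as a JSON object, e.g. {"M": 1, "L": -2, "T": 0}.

Dimensional matrix (I×Θ×T×L by v×ΔT×ν×t×i×ℓ):
  I: [ 0  0  0  0  1  0]
  Θ: [ 0  1  0  0  0  0]
  T: [-1  0 -1  1  0  0]
  L: [ 1  0  2  0  0  1]
  [I]: (1)·0+(2)·0+(-1)·0+(2)·0 = 0
  [Θ]: (1)·0+(2)·0+(-1)·0+(2)·0 = 0
  [T]: (1)·-1+(2)·-1+(-1)·1+(2)·0 = -4
  [L]: (1)·1+(2)·2+(-1)·0+(2)·1 = 7
⇒ T^-4 L^7

{"I": 0, "Θ": 0, "T": -4, "L": 7}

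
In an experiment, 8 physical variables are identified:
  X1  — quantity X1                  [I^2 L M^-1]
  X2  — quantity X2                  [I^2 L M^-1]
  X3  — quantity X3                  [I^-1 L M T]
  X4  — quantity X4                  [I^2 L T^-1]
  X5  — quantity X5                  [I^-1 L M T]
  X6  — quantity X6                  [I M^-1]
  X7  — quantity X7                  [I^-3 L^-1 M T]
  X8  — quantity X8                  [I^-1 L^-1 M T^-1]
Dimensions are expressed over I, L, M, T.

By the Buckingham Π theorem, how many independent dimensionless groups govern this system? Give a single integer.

Dimensional matrix (I×L×M×T by X1×X2×X3×X4×X5×X6×X7×X8):
  I: [ 2  2 -1  2 -1  1 -3 -1]
  L: [ 1  1  1  1  1  0 -1 -1]
  M: [-1 -1  1  0  1 -1  1  1]
  T: [ 0  0  1 -1  1  0  1 -1]
RREF → pivots at {X1,X3,X4} ⇒ r = 3
Π count = n − r = 8 − 3 = 5

5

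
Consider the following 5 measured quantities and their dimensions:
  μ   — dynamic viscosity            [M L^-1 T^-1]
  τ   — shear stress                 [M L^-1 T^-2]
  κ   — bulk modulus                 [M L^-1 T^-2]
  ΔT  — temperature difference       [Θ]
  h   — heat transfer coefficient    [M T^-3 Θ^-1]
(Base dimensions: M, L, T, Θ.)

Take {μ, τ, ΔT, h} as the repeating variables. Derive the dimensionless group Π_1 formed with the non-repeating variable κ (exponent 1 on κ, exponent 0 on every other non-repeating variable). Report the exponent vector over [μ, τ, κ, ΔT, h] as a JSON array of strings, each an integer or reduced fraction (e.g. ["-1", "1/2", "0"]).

Write exponents as rows M,L,T,Θ / cols μ,τ,κ,ΔT,h:
  M: [ 1  1  1  0  1]
  L: [-1 -1 -1  0  0]
  T: [-1 -2 -2  0 -3]
  Θ: [ 0  0  0  1 -1]
Echelon form has 4 nonzero rows (pivots: μ,τ,ΔT,h)
Pivot set = {μ,τ,ΔT,h}, free = {κ}
RREF:
  r0: [   1    0    0    0    0]
  r1: [   0    1    1    0    0]
  r2: [   0    0    0    1    0]
  r3: [   0    0    0    0    1]
Fix exponent of κ at 1; solve each RREF row for its pivot's exponent:
  r0: exp(μ) + (0)·1 = 0 ⇒ exp(μ) = 0
  r1: exp(τ) + (1)·1 = 0 ⇒ exp(τ) = -1
  r2: exp(ΔT) + (0)·1 = 0 ⇒ exp(ΔT) = 0
  r3: exp(h) + (0)·1 = 0 ⇒ exp(h) = 0
Π_1 = τ^-1 · κ

["0", "-1", "1", "0", "0"]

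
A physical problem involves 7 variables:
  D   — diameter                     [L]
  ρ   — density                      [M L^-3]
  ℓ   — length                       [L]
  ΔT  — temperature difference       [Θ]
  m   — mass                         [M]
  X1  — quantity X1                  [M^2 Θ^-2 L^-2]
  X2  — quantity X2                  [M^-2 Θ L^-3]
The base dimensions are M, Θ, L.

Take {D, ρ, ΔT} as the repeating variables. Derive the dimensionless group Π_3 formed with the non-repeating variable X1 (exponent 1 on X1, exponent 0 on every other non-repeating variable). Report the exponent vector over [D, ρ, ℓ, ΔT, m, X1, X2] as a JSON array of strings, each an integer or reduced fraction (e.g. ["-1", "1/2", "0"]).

Write exponents as rows M,Θ,L / cols D,ρ,ℓ,ΔT,m,X1,X2:
  M: [ 0  1  0  0  1  2 -2]
  Θ: [ 0  0  0  1  0 -2  1]
  L: [ 1 -3  1  0  0 -2 -3]
Row reduction gives pivot columns D,ρ,ΔT; rank = 3
Repeat: D,ρ,ΔT; free: ℓ,m,X1,X2
RREF:
  r0: [   1    0    1    0    3    4   -9]
  r1: [   0    1    0    0    1    2   -2]
  r2: [   0    0    0    1    0   -2    1]
Fix exponent of X1 at 1, ℓ at 0, m at 0, X2 at 0; solve each RREF row for its pivot's exponent:
  r0: exp(D) + (4)·1 = 0 ⇒ exp(D) = -4
  r1: exp(ρ) + (2)·1 = 0 ⇒ exp(ρ) = -2
  r2: exp(ΔT) + (-2)·1 = 0 ⇒ exp(ΔT) = 2
Π_3 = D^-4 · ρ^-2 · ΔT^2 · X1

["-4", "-2", "0", "2", "0", "1", "0"]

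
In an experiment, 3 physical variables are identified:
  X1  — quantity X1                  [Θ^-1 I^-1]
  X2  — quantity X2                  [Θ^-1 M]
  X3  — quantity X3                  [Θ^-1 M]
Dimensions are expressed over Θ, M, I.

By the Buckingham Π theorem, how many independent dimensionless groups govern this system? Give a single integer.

Write exponents as rows Θ,M,I / cols X1,X2,X3:
  Θ: [-1 -1 -1]
  M: [ 0  1  1]
  I: [-1  0  0]
RREF → pivots at {X1,X2} ⇒ r = 2
n=3, r=2 ⇒ 1 dimensionless group

1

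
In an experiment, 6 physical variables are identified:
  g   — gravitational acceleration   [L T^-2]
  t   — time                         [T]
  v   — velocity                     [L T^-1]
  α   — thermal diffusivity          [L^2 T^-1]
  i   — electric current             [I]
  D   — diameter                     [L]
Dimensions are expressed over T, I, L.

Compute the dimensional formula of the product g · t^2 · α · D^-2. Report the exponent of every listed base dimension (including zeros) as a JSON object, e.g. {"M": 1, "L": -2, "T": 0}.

Write exponents as rows T,I,L / cols g,t,v,α,i,D:
  T: [-2  1 -1 -1  0  0]
  I: [ 0  0  0  0  1  0]
  L: [ 1  0  1  2  0  1]
  [T]: (1)·-2+(2)·1+(1)·-1+(-2)·0 = -1
  [I]: (1)·0+(2)·0+(1)·0+(-2)·0 = 0
  [L]: (1)·1+(2)·0+(1)·2+(-2)·1 = 1
⇒ T^-1 L

{"T": -1, "I": 0, "L": 1}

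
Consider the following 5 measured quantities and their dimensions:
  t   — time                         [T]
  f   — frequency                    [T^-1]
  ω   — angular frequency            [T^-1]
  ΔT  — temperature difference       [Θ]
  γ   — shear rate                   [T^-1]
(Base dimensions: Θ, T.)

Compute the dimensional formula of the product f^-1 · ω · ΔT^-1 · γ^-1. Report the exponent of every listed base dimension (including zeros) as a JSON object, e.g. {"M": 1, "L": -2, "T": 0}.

Dimensional matrix (Θ×T by t×f×ω×ΔT×γ):
  Θ: [ 0  0  0  1  0]
  T: [ 1 -1 -1  0 -1]
  [Θ]: (-1)·0+(1)·0+(-1)·1+(-1)·0 = -1
  [T]: (-1)·-1+(1)·-1+(-1)·0+(-1)·-1 = 1
⇒ Θ^-1 T

{"Θ": -1, "T": 1}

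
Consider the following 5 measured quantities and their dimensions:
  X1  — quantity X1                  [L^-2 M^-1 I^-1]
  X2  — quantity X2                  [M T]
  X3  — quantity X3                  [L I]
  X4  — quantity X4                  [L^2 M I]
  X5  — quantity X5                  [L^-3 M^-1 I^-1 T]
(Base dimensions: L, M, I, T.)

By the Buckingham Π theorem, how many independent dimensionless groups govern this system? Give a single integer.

Write exponents as rows L,M,I,T / cols X1,X2,X3,X4,X5:
  L: [-2  0  1  2 -3]
  M: [-1  1  0  1 -1]
  I: [-1  0  1  1 -1]
  T: [ 0  1  0  0  1]
RREF → pivots at {X1,X2,X3} ⇒ r = 3
5 vars − rank 3 = 2 Π groups

2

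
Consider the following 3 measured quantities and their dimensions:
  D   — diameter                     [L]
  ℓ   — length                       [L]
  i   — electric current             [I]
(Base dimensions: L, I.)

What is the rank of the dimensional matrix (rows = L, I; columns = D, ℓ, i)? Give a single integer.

Exponent matrix [L,I] × [D,ℓ,i]:
  L: [ 1  1  0]
  I: [ 0  0  1]
RREF → pivots at {D,i} ⇒ r = 2

2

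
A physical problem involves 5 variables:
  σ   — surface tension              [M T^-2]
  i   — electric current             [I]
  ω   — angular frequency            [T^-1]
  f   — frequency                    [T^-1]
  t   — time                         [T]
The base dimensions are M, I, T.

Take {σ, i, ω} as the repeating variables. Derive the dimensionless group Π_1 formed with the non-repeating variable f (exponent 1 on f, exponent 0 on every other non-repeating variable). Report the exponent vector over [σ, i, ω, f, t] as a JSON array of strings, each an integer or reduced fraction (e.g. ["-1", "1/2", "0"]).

Exponent matrix [M,I,T] × [σ,i,ω,f,t]:
  M: [ 1  0  0  0  0]
  I: [ 0  1  0  0  0]
  T: [-2  0 -1 -1  1]
RREF → pivots at {σ,i,ω} ⇒ r = 3
Pivot set = {σ,i,ω}, free = {f,t}
RREF:
  r0: [   1    0    0    0    0]
  r1: [   0    1    0    0    0]
  r2: [   0    0    1    1   -1]
Fix exponent of f at 1, t at 0; solve each RREF row for its pivot's exponent:
  r0: exp(σ) + (0)·1 = 0 ⇒ exp(σ) = 0
  r1: exp(i) + (0)·1 = 0 ⇒ exp(i) = 0
  r2: exp(ω) + (1)·1 = 0 ⇒ exp(ω) = -1
Π_1 = ω^-1 · f

["0", "0", "-1", "1", "0"]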